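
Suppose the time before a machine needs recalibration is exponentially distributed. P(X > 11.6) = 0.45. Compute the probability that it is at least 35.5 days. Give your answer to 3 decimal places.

e^(−λ·11.6) = 0.45 ⇒ λ = −ln(0.45)/11.6 = 0.0688369.
P(X > 35.5) = e^(−0.0688369·35.5) = e^(−2.4437) ≈ 0.087.

0.087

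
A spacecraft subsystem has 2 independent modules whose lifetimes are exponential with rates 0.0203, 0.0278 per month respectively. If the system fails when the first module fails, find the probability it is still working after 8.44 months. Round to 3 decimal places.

The time to first failure is exponential with rate Σλ = 0.0203 + 0.0278 = 0.0481.
P(min > 8.44) = e^(−0.0481·8.44) = e^(−0.40596) ≈ 0.666.

0.666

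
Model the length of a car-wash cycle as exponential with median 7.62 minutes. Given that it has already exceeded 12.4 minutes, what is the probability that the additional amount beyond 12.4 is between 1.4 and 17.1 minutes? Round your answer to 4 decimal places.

0.6693

For an exponential, median = ln(2)/λ, so λ = ln 2 / 7.62 = 0.0909642 per minute.
Memoryless: the residual past 12.4 is again Exp(λ).
P(1.4 < residual < 17.1) = e^(−λ·1.4) − e^(−λ·17.1) = 0.88043 − 0.21109 ≈ 0.6693.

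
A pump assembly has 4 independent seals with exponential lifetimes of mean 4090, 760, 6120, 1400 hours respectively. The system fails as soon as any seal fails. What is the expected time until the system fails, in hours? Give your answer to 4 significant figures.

410.2

The first failure time is exponential with rate Σλ_i = 1/4090 + 1/760 + 1/6120 + 1/1400 = 0.00243797 per hour.
E[min] = 1/Σλ = 1/0.00243797 = 410.177 hours.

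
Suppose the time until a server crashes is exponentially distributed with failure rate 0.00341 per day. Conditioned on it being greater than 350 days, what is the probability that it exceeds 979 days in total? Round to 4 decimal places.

0.1171

By the memoryless property, P(X > 350+629 | X > 350) = P(X > 629).
P(X > 629) = e^(−2.1449) ≈ 0.1171.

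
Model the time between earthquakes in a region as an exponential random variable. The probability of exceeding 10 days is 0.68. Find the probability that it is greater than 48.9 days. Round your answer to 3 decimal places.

0.152

e^(−λ·10) = 0.68 ⇒ λ = −ln(0.68)/10 = 0.0385662.
P(X > 48.9) = e^(−0.0385662·48.9) = e^(−1.8859) ≈ 0.152.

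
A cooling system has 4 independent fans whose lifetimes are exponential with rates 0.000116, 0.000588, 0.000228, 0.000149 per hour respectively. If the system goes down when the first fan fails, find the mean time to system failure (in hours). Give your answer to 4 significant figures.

925.1

The time to first failure is exponential with rate Σλ = 0.000116 + 0.000588 + 0.000228 + 0.000149 = 0.001081.
E[min] = 1/Σλ = 1/0.001081 = 925.069 hours.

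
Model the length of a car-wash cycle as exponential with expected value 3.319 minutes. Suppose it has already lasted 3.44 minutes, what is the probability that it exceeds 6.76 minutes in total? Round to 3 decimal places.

The rate is λ = 1/3.319 = 0.301296 per minute.
P(X > s+t | X > s) = e^(−λ(s+t))/e^(−λs) = e^(−λt), independent of s = 3.44.
P(X > 3.32) = e^(−1.0003) ≈ 0.368.

0.368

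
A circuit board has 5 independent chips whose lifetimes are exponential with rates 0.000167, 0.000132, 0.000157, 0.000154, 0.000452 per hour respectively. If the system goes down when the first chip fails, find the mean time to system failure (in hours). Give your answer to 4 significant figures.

The time to first failure is exponential with rate Σλ = 0.000167 + 0.000132 + 0.000157 + 0.000154 + 0.000452 = 0.001062.
E[min] = 1/Σλ = 1/0.001062 = 941.62 hours.

941.6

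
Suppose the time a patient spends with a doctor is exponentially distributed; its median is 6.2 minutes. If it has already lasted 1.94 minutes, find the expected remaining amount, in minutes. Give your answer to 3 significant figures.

For an exponential, median = ln(2)/λ, so λ = ln 2 / 6.2 = 0.111798 per minute.
By memorylessness, the remaining amount past any threshold is again Exp(λ) with mean 1/λ = 8.94471 minutes.

8.94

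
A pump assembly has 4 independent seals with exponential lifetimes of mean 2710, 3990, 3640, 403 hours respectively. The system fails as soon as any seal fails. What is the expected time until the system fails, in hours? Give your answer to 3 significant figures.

296

The first failure time is exponential with rate Σλ_i = 1/2710 + 1/3990 + 1/3640 + 1/403 = 0.00337575 per hour.
E[min] = 1/Σλ = 1/0.00337575 = 296.231 hours.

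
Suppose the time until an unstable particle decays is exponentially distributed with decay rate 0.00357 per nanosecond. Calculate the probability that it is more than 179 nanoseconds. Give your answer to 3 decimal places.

0.528

P(X > 179) = e^(−λ·179) = e^(−0.63903) ≈ 0.528.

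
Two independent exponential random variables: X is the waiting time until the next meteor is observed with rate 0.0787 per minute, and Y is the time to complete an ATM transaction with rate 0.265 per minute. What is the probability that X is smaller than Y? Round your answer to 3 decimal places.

λ_1 = 0.0787, λ_2 = 0.265.
For independent exponentials, P(X < Y) = λ_1/(λ_1+λ_2) = 0.0787/0.3437 ≈ 0.229.

0.229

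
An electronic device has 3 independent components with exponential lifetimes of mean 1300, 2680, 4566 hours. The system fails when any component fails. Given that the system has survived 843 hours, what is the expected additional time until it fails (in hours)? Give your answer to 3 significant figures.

735

First-failure rate Σλ = 1/1300 + 1/2680 + 1/4566 = 0.00136138.
By memorylessness the expected residual is 1/Σλ = 734.551 hours, regardless of the 843 already elapsed.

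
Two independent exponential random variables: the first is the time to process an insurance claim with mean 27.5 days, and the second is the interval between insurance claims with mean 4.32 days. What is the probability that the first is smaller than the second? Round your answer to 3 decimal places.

λ_1 = 1/27.5 = 0.0363636, λ_2 = 1/4.32 = 0.231481.
For independent exponentials, P(the first < the second) = λ_1/(λ_1+λ_2) = 0.0363636/0.267845 ≈ 0.136.

0.136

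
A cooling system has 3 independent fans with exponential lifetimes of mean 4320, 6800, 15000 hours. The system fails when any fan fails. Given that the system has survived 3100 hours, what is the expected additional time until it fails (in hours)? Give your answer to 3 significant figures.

2250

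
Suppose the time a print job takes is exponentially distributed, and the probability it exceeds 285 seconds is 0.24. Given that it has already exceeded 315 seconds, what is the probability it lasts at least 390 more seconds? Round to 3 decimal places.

0.142

From e^(−λ·285) = 0.24, λ = −ln(0.24)/285 = 0.00500743.
Memoryless: P(X > 315+390 | X > 315) = P(X > 390) = e^(−0.00500743·390) ≈ 0.142.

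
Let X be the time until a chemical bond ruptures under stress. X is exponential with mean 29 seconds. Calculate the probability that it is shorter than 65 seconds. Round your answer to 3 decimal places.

The rate is λ = 1/29 = 0.0344828 per second.
P(X ≤ 65) = 1 − e^(−λ·65) = 1 − e^(−2.2414) ≈ 0.894.

0.894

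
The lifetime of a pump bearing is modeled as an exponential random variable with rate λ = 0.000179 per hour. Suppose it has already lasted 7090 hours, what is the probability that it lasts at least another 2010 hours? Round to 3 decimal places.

The exponential is memoryless, so the remaining time is again Exp(λ): the condition X > 7090 is irrelevant.
P(X > 2010) = e^(−0.35979) ≈ 0.698.

0.698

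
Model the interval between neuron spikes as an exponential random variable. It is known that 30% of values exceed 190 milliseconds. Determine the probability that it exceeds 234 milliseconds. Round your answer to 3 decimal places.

0.227

e^(−λ·190) = 0.30 ⇒ λ = −ln(0.30)/190 = 0.0063367.
P(X > 234) = e^(−0.0063367·234) = e^(−1.4828) ≈ 0.227.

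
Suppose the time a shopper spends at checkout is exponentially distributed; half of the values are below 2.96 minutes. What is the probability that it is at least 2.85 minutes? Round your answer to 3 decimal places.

0.513

For an exponential, median = ln(2)/λ, so λ = ln 2 / 2.96 = 0.234171 per minute.
P(X > 2.85) = e^(−λ·2.85) = e^(−0.66739) ≈ 0.513.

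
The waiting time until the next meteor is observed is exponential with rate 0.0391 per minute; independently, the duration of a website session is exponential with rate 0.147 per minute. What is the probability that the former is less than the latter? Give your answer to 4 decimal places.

λ_1 = 0.0391, λ_2 = 0.147.
For independent exponentials, P(the former < the latter) = λ_1/(λ_1+λ_2) = 0.0391/0.1861 ≈ 0.2101.

0.2101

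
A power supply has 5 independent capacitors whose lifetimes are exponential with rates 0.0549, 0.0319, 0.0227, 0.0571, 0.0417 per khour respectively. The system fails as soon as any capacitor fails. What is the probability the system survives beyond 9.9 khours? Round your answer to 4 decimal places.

0.1272

The time to first failure is exponential with rate Σλ = 0.0549 + 0.0319 + 0.0227 + 0.0571 + 0.0417 = 0.2083.
P(min > 9.9) = e^(−0.2083·9.9) = e^(−2.0622) ≈ 0.1272.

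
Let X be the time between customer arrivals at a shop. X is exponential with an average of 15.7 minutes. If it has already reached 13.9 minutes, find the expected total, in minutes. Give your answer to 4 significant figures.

The rate is λ = 1/15.7 = 0.0636943 per minute.
By memorylessness, E[X | X > 13.9] = 13.9 + 1/λ = 13.9 + 15.7 = 29.6 minutes.

29.60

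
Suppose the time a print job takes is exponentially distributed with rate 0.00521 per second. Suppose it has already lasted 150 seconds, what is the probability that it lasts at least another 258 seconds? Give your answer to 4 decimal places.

P(X > s+t | X > s) = e^(−λ(s+t))/e^(−λs) = e^(−λt), independent of s = 150.
P(X > 258) = e^(−1.3442) ≈ 0.2608.

0.2608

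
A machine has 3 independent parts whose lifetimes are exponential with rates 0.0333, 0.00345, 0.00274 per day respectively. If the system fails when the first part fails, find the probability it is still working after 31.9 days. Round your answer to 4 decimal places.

0.2837

The time to first failure is exponential with rate Σλ = 0.0333 + 0.00345 + 0.00274 = 0.03949.
P(min > 31.9) = e^(−0.03949·31.9) = e^(−1.2597) ≈ 0.2837.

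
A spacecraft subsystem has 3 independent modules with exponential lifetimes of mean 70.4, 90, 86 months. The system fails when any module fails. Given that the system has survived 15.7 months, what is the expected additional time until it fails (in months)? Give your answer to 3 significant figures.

27.1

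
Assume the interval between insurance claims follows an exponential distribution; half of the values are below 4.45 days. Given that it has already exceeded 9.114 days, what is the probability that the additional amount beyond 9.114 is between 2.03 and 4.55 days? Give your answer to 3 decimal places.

0.237

For an exponential, median = ln(2)/λ, so λ = ln 2 / 4.45 = 0.155763 per day.
Memoryless: the residual past 9.114 is again Exp(λ).
P(2.03 < residual < 4.55) = e^(−λ·2.03) − e^(−λ·4.55) = 0.72891 − 0.49227 ≈ 0.237.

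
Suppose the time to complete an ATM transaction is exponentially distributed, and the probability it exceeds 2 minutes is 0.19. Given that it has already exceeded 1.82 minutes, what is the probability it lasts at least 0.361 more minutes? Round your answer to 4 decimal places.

From e^(−λ·2) = 0.19, λ = −ln(0.19)/2 = 0.830366.
Memoryless: P(X > 1.82+0.361 | X > 1.82) = P(X > 0.361) = e^(−0.830366·0.361) ≈ 0.7410.

0.7410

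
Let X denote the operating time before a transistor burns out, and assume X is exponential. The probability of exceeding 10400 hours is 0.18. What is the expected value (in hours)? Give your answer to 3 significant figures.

e^(−λ·10400) = 0.18 ⇒ λ = −ln(0.18)/10400 = 0.000164884.
Mean = 1/λ = 6064.85 hours.

6060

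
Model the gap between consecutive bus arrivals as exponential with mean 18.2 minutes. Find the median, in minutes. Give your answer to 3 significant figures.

The rate is λ = 1/18.2 = 0.0549451 per minute.
Set 1 − e^(−λt) = 0.5, so t = −ln(0.5)/λ = 0.69315/0.0549451 ≈ 12.6153 minutes.

12.6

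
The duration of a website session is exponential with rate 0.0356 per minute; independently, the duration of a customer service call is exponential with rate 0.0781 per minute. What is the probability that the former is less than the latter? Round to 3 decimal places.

0.313

λ_1 = 0.0356, λ_2 = 0.0781.
For independent exponentials, P(the former < the latter) = λ_1/(λ_1+λ_2) = 0.0356/0.1137 ≈ 0.313.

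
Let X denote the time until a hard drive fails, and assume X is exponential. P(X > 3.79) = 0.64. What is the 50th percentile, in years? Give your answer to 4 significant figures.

e^(−λ·3.79) = 0.64 ⇒ λ = −ln(0.64)/3.79 = 0.117754.
50th percentile: 1 − e^(−λt) = 0.5, t = −ln(0.5)/λ = 5.88641 years.

5.886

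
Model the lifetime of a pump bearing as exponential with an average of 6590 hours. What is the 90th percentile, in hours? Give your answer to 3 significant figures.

The rate is λ = 1/6590 = 0.000151745 per hour.
Set 1 − e^(−λt) = 0.9, so t = −ln(0.1)/λ = 2.3026/0.000151745 ≈ 15174 hours.

15200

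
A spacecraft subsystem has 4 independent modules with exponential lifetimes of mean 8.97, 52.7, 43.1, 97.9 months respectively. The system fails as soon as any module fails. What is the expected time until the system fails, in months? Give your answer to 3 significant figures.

The first failure time is exponential with rate Σλ_i = 1/8.97 + 1/52.7 + 1/43.1 + 1/97.9 = 0.163874 per month.
E[min] = 1/Σλ = 1/0.163874 = 6.10223 months.

6.10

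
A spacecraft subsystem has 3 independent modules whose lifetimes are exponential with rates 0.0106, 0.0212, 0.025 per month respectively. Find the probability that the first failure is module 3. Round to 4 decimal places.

0.4401

The time to first failure is exponential with rate Σλ = 0.0106 + 0.0212 + 0.025 = 0.0568.
P(module 3 first) = λ_3/Σλ = 0.025/0.0568 ≈ 0.4401.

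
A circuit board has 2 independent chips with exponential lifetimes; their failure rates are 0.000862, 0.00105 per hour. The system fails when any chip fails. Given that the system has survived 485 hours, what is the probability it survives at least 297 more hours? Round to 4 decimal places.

0.5667

Time to first failure ~ Exp(Σλ) with Σλ = 0.001912.
By memorylessness, P(T > 485+297 | T > 485) = P(T > 297) = e^(−0.001912·297) ≈ 0.5667.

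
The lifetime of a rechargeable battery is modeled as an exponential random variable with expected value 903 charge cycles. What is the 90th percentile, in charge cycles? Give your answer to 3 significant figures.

The rate is λ = 1/903 = 0.00110742 per charge cycle.
Set 1 − e^(−λt) = 0.9, so t = −ln(0.1)/λ = 2.3026/0.00110742 ≈ 2079.23 charge cycles.

2080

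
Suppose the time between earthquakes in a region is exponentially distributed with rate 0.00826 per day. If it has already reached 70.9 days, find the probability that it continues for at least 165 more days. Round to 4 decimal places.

The exponential is memoryless, so the remaining time is again Exp(λ): the condition X > 70.9 is irrelevant.
P(X > 165) = e^(−1.3629) ≈ 0.2559.

0.2559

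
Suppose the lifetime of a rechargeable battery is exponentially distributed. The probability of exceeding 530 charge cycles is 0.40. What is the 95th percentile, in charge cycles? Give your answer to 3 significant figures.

e^(−λ·530) = 0.40 ⇒ λ = −ln(0.40)/530 = 0.00172885.
95th percentile: 1 − e^(−λt) = 0.95, t = −ln(0.05)/λ = 1732.79 charge cycles.

1730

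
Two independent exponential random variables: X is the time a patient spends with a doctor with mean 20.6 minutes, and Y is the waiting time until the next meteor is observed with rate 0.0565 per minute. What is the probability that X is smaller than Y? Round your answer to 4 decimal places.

0.4621

λ_1 = 1/20.6 = 0.0485437, λ_2 = 0.0565.
For independent exponentials, P(X < Y) = λ_1/(λ_1+λ_2) = 0.0485437/0.105044 ≈ 0.4621.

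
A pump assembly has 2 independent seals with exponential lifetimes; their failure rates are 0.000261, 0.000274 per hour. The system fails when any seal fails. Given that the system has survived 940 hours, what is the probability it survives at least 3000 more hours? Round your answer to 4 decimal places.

Time to first failure ~ Exp(Σλ) with Σλ = 0.000535.
By memorylessness, P(T > 940+3000 | T > 940) = P(T > 3000) = e^(−0.000535·3000) ≈ 0.2009.

0.2009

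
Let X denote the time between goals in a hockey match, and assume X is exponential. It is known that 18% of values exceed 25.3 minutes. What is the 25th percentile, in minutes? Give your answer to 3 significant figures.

4.24

e^(−λ·25.3) = 0.18 ⇒ λ = −ln(0.18)/25.3 = 0.0677786.
25th percentile: 1 − e^(−λt) = 0.25, t = −ln(0.75)/λ = 4.24444 minutes.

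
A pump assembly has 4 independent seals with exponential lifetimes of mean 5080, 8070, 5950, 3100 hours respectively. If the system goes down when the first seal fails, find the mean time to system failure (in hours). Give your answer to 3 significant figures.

The first failure time is exponential with rate Σλ_i = 1/5080 + 1/8070 + 1/5950 + 1/3100 = 0.000811414 per hour.
E[min] = 1/Σλ = 1/0.000811414 = 1232.42 hours.

1230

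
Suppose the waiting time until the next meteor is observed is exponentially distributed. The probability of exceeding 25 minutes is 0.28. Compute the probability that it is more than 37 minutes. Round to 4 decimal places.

e^(−λ·25) = 0.28 ⇒ λ = −ln(0.28)/25 = 0.0509186.
P(X > 37) = e^(−0.0509186·37) = e^(−1.884) ≈ 0.1520.

0.1520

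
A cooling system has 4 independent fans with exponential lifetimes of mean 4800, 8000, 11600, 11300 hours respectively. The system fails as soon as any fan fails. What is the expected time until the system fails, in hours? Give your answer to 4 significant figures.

The first failure time is exponential with rate Σλ_i = 1/4800 + 1/8000 + 1/11600 + 1/11300 = 0.000508036 per hour.
E[min] = 1/Σλ = 1/0.000508036 = 1968.37 hours.

1968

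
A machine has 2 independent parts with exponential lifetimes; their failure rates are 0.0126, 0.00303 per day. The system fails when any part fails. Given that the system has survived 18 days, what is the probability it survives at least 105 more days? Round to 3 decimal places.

Time to first failure ~ Exp(Σλ) with Σλ = 0.01563.
By memorylessness, P(T > 18+105 | T > 18) = P(T > 105) = e^(−0.01563·105) ≈ 0.194.

0.194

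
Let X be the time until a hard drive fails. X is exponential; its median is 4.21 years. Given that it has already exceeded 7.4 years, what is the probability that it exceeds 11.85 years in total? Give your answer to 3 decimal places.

For an exponential, median = ln(2)/λ, so λ = ln 2 / 4.21 = 0.164643 per year.
The exponential is memoryless, so the remaining time is again Exp(λ): the condition X > 7.4 is irrelevant.
P(X > 4.45) = e^(−0.73266) ≈ 0.481.

0.481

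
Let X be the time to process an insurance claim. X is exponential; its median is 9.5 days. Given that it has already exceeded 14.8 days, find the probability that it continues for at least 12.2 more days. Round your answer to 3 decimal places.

For an exponential, median = ln(2)/λ, so λ = ln 2 / 9.5 = 0.0729629 per day.
P(X > s+t | X > s) = e^(−λ(s+t))/e^(−λs) = e^(−λt), independent of s = 14.8.
P(X > 12.2) = e^(−0.89015) ≈ 0.411.

0.411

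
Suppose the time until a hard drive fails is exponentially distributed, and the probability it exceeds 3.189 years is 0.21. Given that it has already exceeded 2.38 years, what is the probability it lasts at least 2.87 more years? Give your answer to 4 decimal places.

0.2455

From e^(−λ·3.189) = 0.21, λ = −ln(0.21)/3.189 = 0.489385.
Memoryless: P(X > 2.38+2.87 | X > 2.38) = P(X > 2.87) = e^(−0.489385·2.87) ≈ 0.2455.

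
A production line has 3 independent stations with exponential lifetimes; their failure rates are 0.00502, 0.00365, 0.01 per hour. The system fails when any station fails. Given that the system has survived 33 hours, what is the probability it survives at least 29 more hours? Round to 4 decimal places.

0.5819

Time to first failure ~ Exp(Σλ) with Σλ = 0.01867.
By memorylessness, P(T > 33+29 | T > 33) = P(T > 29) = e^(−0.01867·29) ≈ 0.5819.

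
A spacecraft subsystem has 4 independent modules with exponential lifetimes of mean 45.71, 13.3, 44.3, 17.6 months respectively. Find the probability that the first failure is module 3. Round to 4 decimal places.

Rates: λ_i = 1/mean_i → 0.0218771, 0.075188, 0.0225734, 0.0568182; Σλ = 0.176457.
P(module 3 first) = λ_3/Σλ = 0.0225734/0.176457 ≈ 0.1279.

0.1279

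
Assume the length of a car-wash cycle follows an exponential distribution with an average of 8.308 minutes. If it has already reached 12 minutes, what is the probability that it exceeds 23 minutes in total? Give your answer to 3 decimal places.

The rate is λ = 1/8.308 = 0.120366 per minute.
The exponential is memoryless, so the remaining time is again Exp(λ): the condition X > 12 is irrelevant.
P(X > 11) = e^(−1.324) ≈ 0.266.

0.266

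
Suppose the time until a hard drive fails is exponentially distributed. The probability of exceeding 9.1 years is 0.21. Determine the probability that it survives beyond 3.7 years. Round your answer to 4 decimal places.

0.5302

e^(−λ·9.1) = 0.21 ⇒ λ = −ln(0.21)/9.1 = 0.1715.
P(X > 3.7) = e^(−0.1715·3.7) = e^(−0.63455) ≈ 0.5302.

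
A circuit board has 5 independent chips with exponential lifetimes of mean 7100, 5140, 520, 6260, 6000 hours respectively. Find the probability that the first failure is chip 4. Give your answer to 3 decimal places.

0.062

Rates: λ_i = 1/mean_i → 0.000140845, 0.000194553, 0.00192308, 0.000159744, 0.000166667; Σλ = 0.00258489.
P(chip 4 first) = λ_4/Σλ = 0.000159744/0.00258489 ≈ 0.062.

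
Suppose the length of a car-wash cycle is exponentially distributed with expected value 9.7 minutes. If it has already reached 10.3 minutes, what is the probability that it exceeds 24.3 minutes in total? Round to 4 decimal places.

The rate is λ = 1/9.7 = 0.103093 per minute.
By the memoryless property, P(X > 10.3+14 | X > 10.3) = P(X > 14).
P(X > 14) = e^(−1.4433) ≈ 0.2361.

0.2361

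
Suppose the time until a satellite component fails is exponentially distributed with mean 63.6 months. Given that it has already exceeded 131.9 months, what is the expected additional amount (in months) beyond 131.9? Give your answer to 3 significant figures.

The rate is λ = 1/63.6 = 0.0157233 per month.
By memorylessness, the remaining amount past any threshold is again Exp(λ) with mean 1/λ = 63.6 months.

63.6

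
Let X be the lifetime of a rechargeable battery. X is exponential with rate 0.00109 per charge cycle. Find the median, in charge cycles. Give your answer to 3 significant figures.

Set 1 − e^(−λt) = 0.5, so t = −ln(0.5)/λ = 0.69315/0.00109 ≈ 635.915 charge cycles.

636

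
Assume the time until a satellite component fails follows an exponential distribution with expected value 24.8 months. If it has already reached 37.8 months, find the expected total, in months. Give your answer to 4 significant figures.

62.60

The rate is λ = 1/24.8 = 0.0403226 per month.
By memorylessness, E[X | X > 37.8] = 37.8 + 1/λ = 37.8 + 24.8 = 62.6 months.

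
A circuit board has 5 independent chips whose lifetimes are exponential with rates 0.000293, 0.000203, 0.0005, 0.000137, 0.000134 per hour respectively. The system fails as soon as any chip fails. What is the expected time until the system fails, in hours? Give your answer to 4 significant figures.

789.3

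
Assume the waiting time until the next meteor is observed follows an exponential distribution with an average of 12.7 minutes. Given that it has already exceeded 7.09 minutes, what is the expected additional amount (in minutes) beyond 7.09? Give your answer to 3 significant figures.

12.7

The rate is λ = 1/12.7 = 0.0787402 per minute.
By memorylessness, the remaining amount past any threshold is again Exp(λ) with mean 1/λ = 12.7 minutes.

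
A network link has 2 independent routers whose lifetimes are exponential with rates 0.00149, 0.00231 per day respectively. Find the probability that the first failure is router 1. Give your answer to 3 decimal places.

The time to first failure is exponential with rate Σλ = 0.00149 + 0.00231 = 0.0038.
P(router 1 first) = λ_1/Σλ = 0.00149/0.0038 ≈ 0.392.

0.392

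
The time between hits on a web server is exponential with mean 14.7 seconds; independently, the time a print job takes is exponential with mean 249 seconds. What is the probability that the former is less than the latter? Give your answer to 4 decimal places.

0.9443

λ_1 = 1/14.7 = 0.0680272, λ_2 = 1/249 = 0.00401606.
For independent exponentials, P(the former < the latter) = λ_1/(λ_1+λ_2) = 0.0680272/0.0720433 ≈ 0.9443.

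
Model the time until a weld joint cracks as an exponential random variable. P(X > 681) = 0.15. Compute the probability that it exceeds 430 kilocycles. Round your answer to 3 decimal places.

0.302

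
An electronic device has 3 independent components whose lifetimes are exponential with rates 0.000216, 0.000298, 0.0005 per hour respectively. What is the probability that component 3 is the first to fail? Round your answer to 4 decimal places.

0.4931

The time to first failure is exponential with rate Σλ = 0.000216 + 0.000298 + 0.0005 = 0.001014.
P(component 3 first) = λ_3/Σλ = 0.0005/0.001014 ≈ 0.4931.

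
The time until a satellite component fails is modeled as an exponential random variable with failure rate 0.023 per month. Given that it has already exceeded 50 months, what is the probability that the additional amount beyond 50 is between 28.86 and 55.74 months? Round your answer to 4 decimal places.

Memoryless: the residual past 50 is again Exp(λ).
P(28.86 < residual < 55.74) = e^(−λ·28.86) − e^(−λ·55.74) = 0.51490 − 0.27748 ≈ 0.2374.

0.2374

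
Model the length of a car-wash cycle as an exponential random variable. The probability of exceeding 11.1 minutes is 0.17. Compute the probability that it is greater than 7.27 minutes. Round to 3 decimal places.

0.313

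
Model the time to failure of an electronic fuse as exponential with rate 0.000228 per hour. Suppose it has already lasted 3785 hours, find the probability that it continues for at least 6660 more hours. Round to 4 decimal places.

By the memoryless property, P(X > 3785+6660 | X > 3785) = P(X > 6660).
P(X > 6660) = e^(−1.5185) ≈ 0.2190.

0.2190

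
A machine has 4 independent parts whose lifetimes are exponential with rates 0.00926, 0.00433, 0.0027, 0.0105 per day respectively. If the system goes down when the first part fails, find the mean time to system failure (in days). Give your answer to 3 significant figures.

37.3

The time to first failure is exponential with rate Σλ = 0.00926 + 0.00433 + 0.0027 + 0.0105 = 0.02679.
E[min] = 1/Σλ = 1/0.02679 = 37.3274 days.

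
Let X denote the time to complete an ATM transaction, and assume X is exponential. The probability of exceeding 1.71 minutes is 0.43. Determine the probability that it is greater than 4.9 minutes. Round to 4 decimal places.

0.0891

e^(−λ·1.71) = 0.43 ⇒ λ = −ln(0.43)/1.71 = 0.49355.
P(X > 4.9) = e^(−0.49355·4.9) = e^(−2.4184) ≈ 0.0891.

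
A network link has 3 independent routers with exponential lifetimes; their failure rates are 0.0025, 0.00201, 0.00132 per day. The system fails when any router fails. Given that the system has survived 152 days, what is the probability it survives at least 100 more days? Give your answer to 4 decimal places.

0.5582

Time to first failure ~ Exp(Σλ) with Σλ = 0.00583.
By memorylessness, P(T > 152+100 | T > 152) = P(T > 100) = e^(−0.00583·100) ≈ 0.5582.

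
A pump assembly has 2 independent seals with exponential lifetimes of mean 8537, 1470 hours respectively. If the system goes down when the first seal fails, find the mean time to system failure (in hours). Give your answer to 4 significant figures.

1254

The first failure time is exponential with rate Σλ_i = 1/8537 + 1/1470 = 0.000797409 per hour.
E[min] = 1/Σλ = 1/0.000797409 = 1254.06 hours.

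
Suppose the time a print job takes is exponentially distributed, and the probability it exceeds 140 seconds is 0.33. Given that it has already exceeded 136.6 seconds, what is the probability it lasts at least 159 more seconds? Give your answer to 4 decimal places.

0.2839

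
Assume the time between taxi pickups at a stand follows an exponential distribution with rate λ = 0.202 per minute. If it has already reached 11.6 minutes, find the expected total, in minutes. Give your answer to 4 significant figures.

16.55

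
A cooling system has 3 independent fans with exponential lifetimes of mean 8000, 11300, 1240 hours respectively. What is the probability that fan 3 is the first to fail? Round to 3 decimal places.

0.791

Rates: λ_i = 1/mean_i → 0.000125, 0.0000884956, 0.000806452; Σλ = 0.00101995.
P(fan 3 first) = λ_3/Σλ = 0.000806452/0.00101995 ≈ 0.791.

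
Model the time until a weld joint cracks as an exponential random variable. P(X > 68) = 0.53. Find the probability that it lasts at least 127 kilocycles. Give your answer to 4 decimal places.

e^(−λ·68) = 0.53 ⇒ λ = −ln(0.53)/68 = 0.00933645.
P(X > 127) = e^(−0.00933645·127) = e^(−1.1857) ≈ 0.3055.

0.3055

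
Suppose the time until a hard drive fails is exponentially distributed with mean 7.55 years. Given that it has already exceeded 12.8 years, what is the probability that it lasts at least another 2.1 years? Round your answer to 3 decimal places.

0.757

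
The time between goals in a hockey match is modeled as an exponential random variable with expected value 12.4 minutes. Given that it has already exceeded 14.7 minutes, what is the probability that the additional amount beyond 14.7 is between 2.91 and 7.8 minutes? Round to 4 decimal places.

0.2577

The rate is λ = 1/12.4 = 0.0806452 per minute.
Memoryless: the residual past 14.7 is again Exp(λ).
P(2.91 < residual < 7.8) = e^(−λ·2.91) − e^(−λ·7.8) = 0.79083 − 0.53311 ≈ 0.2577.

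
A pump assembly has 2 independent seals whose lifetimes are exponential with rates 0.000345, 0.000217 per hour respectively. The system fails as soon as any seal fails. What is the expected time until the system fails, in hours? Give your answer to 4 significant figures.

1779

The time to first failure is exponential with rate Σλ = 0.000345 + 0.000217 = 0.000562.
E[min] = 1/Σλ = 1/0.000562 = 1779.36 hours.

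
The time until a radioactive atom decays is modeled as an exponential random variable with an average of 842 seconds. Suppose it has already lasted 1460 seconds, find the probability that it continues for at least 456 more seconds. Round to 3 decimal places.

The rate is λ = 1/842 = 0.00118765 per second.
The exponential is memoryless, so the remaining time is again Exp(λ): the condition X > 1460 is irrelevant.
P(X > 456) = e^(−0.54157) ≈ 0.582.

0.582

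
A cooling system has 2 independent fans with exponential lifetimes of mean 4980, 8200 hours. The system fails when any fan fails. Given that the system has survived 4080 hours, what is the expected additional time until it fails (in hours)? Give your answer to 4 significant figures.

3098

First-failure rate Σλ = 1/4980 + 1/8200 = 0.000322754.
By memorylessness the expected residual is 1/Σλ = 3098.33 hours, regardless of the 4080 already elapsed.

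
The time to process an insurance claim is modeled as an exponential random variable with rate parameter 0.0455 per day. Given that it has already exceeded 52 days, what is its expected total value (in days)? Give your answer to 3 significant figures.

By memorylessness, E[X | X > 52] = 52 + 1/λ = 52 + 21.978 = 73.978 days.

74.0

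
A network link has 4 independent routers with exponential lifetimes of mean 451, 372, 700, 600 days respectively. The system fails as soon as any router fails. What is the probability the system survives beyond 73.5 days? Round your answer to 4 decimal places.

The first failure time is exponential with rate Σλ_i = 1/451 + 1/372 + 1/700 + 1/600 = 0.00800071 per day.
P(min > 73.5) = e^(−0.00800071·73.5) = e^(−0.58805) ≈ 0.5554.

0.5554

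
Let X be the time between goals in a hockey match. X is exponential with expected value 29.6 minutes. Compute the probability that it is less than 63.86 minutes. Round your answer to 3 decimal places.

The rate is λ = 1/29.6 = 0.0337838 per minute.
P(X ≤ 63.86) = 1 − e^(−λ·63.86) = 1 − e^(−2.1574) ≈ 0.884.

0.884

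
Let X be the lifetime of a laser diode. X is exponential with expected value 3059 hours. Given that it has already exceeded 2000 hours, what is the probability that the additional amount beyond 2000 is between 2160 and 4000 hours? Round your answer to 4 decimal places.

The rate is λ = 1/3059 = 0.000326904 per hour.
Memoryless: the residual past 2000 is again Exp(λ).
P(2160 < residual < 4000) = e^(−λ·2160) − e^(−λ·4000) = 0.49356 − 0.27046 ≈ 0.2231.

0.2231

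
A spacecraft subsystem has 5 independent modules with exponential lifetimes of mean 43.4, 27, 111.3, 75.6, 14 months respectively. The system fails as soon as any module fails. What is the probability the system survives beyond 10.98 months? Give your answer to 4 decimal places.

0.1849

The first failure time is exponential with rate Σλ_i = 1/43.4 + 1/27 + 1/111.3 + 1/75.6 + 1/14 = 0.153719 per month.
P(min > 10.98) = e^(−0.153719·10.98) = e^(−1.6878) ≈ 0.1849.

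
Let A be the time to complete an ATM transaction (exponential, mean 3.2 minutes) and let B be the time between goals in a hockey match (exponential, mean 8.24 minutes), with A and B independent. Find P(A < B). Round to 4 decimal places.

0.7203

λ_1 = 1/3.2 = 0.3125, λ_2 = 1/8.24 = 0.121359.
For independent exponentials, P(A < B) = λ_1/(λ_1+λ_2) = 0.3125/0.433859 ≈ 0.7203.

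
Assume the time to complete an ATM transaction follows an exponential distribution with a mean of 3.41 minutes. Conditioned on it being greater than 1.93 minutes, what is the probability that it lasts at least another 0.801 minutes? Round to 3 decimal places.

0.791

The rate is λ = 1/3.41 = 0.293255 per minute.
The exponential is memoryless, so the remaining time is again Exp(λ): the condition X > 1.93 is irrelevant.
P(X > 0.801) = e^(−0.2349) ≈ 0.791.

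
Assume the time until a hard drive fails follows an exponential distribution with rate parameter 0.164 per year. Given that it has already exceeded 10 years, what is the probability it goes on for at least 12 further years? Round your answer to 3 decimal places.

By the memoryless property, P(X > 10+12 | X > 10) = P(X > 12).
P(X > 12) = e^(−1.968) ≈ 0.140.

0.140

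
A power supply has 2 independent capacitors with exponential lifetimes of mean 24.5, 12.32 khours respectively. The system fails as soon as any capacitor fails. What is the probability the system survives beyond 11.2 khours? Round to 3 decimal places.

0.255

The first failure time is exponential with rate Σλ_i = 1/24.5 + 1/12.32 = 0.121985 per khour.
P(min > 11.2) = e^(−0.121985·11.2) = e^(−1.3662) ≈ 0.255.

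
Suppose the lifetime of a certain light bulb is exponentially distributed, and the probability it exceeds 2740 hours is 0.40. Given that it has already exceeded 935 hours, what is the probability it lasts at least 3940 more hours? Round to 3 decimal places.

0.268

From e^(−λ·2740) = 0.40, λ = −ln(0.40)/2740 = 0.000334413.
Memoryless: P(X > 935+3940 | X > 935) = P(X > 3940) = e^(−0.000334413·3940) ≈ 0.268.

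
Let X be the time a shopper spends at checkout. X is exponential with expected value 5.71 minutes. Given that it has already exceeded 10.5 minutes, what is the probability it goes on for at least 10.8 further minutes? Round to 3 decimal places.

The rate is λ = 1/5.71 = 0.175131 per minute.
P(X > s+t | X > s) = e^(−λ(s+t))/e^(−λs) = e^(−λt), independent of s = 10.5.
P(X > 10.8) = e^(−1.8914) ≈ 0.151.

0.151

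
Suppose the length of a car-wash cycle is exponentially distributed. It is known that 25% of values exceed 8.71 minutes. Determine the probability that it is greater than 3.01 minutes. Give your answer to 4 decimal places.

e^(−λ·8.71) = 0.25 ⇒ λ = −ln(0.25)/8.71 = 0.159161.
P(X > 3.01) = e^(−0.159161·3.01) = e^(−0.47908) ≈ 0.6194.

0.6194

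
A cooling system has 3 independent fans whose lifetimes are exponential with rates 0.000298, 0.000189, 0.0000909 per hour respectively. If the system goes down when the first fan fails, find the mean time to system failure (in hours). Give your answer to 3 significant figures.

The time to first failure is exponential with rate Σλ = 0.000298 + 0.000189 + 0.0000909 = 0.0005779.
E[min] = 1/Σλ = 1/0.0005779 = 1730.4 hours.

1730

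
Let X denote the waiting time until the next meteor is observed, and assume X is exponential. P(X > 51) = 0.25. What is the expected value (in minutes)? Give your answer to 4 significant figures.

e^(−λ·51) = 0.25 ⇒ λ = −ln(0.25)/51 = 0.0271822.
Mean = 1/λ = 36.7887 minutes.

36.79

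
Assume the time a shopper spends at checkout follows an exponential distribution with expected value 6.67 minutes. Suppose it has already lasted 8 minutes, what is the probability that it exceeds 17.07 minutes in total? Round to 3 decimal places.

The rate is λ = 1/6.67 = 0.149925 per minute.
P(X > s+t | X > s) = e^(−λ(s+t))/e^(−λs) = e^(−λt), independent of s = 8.
P(X > 9.07) = e^(−1.3598) ≈ 0.257.

0.257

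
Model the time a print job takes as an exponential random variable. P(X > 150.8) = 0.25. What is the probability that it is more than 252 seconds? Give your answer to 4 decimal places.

e^(−λ·150.8) = 0.25 ⇒ λ = −ln(0.25)/150.8 = 0.00919293.
P(X > 252) = e^(−0.00919293·252) = e^(−2.3166) ≈ 0.0986.

0.0986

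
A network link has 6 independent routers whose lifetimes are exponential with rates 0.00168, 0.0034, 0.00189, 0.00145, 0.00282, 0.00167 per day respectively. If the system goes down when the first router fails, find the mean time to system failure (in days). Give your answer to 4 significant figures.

77.46

The time to first failure is exponential with rate Σλ = 0.00168 + 0.0034 + 0.00189 + 0.00145 + 0.00282 + 0.00167 = 0.01291.
E[min] = 1/Σλ = 1/0.01291 = 77.4593 days.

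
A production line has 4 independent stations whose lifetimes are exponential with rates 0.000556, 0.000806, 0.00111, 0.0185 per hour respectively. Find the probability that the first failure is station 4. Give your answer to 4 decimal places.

0.8821

The time to first failure is exponential with rate Σλ = 0.000556 + 0.000806 + 0.00111 + 0.0185 = 0.020972.
P(station 4 first) = λ_4/Σλ = 0.0185/0.020972 ≈ 0.8821.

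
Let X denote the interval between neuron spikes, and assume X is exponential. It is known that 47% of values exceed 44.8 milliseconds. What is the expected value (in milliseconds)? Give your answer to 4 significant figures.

e^(−λ·44.8) = 0.47 ⇒ λ = −ln(0.47)/44.8 = 0.0168532.
Mean = 1/λ = 59.336 milliseconds.

59.34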